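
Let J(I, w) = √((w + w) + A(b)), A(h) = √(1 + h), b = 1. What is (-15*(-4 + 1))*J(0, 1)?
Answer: 45*√(2 + √2) ≈ 83.149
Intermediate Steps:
J(I, w) = √(√2 + 2*w) (J(I, w) = √((w + w) + √(1 + 1)) = √(2*w + √2) = √(√2 + 2*w))
(-15*(-4 + 1))*J(0, 1) = (-15*(-4 + 1))*√(√2 + 2*1) = (-15*(-3))*√(√2 + 2) = 45*√(2 + √2)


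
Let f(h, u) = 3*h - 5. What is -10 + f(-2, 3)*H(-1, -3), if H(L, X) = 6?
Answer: -76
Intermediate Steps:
f(h, u) = -5 + 3*h
-10 + f(-2, 3)*H(-1, -3) = -10 + (-5 + 3*(-2))*6 = -10 + (-5 - 6)*6 = -10 - 11*6 = -10 - 66 = -76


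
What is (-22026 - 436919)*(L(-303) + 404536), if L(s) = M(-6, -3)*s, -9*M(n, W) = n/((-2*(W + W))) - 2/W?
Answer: -3341922294805/18 ≈ -1.8566e+11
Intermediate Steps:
M(n, W) = 2/(9*W) + n/(36*W) (M(n, W) = -(n/((-2*(W + W))) - 2/W)/9 = -(n/((-4*W)) - 2/W)/9 = -(n*(-1/(4*W)) - 2/W)/9 = -(-n/(4*W) - 2/W)/9 = -(-2/W - n/(4*W))/9 = 2/(9*W) + n/(36*W))
L(s) = -s/54 (L(s) = ((1/36)*(8 - 6)/(-3))*s = ((1/36)*(-⅓)*2)*s = -s/54)
(-22026 - 436919)*(L(-303) + 404536) = (-22026 - 436919)*(-1/54*(-303) + 404536) = -458945*(101/18 + 404536) = -458945*7281749/18 = -3341922294805/18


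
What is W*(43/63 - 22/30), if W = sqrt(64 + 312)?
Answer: -32*sqrt(94)/315 ≈ -0.98493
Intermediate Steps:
W = 2*sqrt(94) (W = sqrt(376) = 2*sqrt(94) ≈ 19.391)
W*(43/63 - 22/30) = (2*sqrt(94))*(43/63 - 22/30) = (2*sqrt(94))*(43*(1/63) - 22*1/30) = (2*sqrt(94))*(43/63 - 11/15) = (2*sqrt(94))*(-16/315) = -32*sqrt(94)/315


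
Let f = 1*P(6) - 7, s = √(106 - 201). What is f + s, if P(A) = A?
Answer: -1 + I*√95 ≈ -1.0 + 9.7468*I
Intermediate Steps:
s = I*√95 (s = √(-95) = I*√95 ≈ 9.7468*I)
f = -1 (f = 1*6 - 7 = 6 - 7 = -1)
f + s = -1 + I*√95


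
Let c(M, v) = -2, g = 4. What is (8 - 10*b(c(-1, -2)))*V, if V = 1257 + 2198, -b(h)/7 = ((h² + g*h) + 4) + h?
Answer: -456060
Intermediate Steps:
b(h) = -28 - 35*h - 7*h² (b(h) = -7*(((h² + 4*h) + 4) + h) = -7*((4 + h² + 4*h) + h) = -7*(4 + h² + 5*h) = -28 - 35*h - 7*h²)
V = 3455
(8 - 10*b(c(-1, -2)))*V = (8 - 10*(-28 - 35*(-2) - 7*(-2)²))*3455 = (8 - 10*(-28 + 70 - 7*4))*3455 = (8 - 10*(-28 + 70 - 28))*3455 = (8 - 10*14)*3455 = (8 - 140)*3455 = -132*3455 = -456060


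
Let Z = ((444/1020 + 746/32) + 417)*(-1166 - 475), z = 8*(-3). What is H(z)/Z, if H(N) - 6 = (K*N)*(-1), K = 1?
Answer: -13600/327881099 ≈ -4.1478e-5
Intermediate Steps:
z = -24
H(N) = 6 - N (H(N) = 6 + (1*N)*(-1) = 6 + N*(-1) = 6 - N)
Z = -983643297/1360 (Z = ((444*(1/1020) + 746*(1/32)) + 417)*(-1641) = ((37/85 + 373/16) + 417)*(-1641) = (32297/1360 + 417)*(-1641) = (599417/1360)*(-1641) = -983643297/1360 ≈ -7.2327e+5)
H(z)/Z = (6 - 1*(-24))/(-983643297/1360) = (6 + 24)*(-1360/983643297) = 30*(-1360/983643297) = -13600/327881099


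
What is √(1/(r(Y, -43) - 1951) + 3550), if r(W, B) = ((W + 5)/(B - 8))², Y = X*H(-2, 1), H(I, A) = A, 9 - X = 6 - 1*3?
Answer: √91411918179802570/5074430 ≈ 59.582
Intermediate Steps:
X = 6 (X = 9 - (6 - 1*3) = 9 - (6 - 3) = 9 - 1*3 = 9 - 3 = 6)
Y = 6 (Y = 6*1 = 6)
r(W, B) = (5 + W)²/(-8 + B)² (r(W, B) = ((5 + W)/(-8 + B))² = (5 + W)²/(-8 + B)²)
√(1/(r(Y, -43) - 1951) + 3550) = √(1/((5 + 6)²/(-8 - 43)² - 1951) + 3550) = √(1/(11²/(-51)² - 1951) + 3550) = √(1/((1/2601)*121 - 1951) + 3550) = √(1/(121/2601 - 1951) + 3550) = √(1/(-5074430/2601) + 3550) = √(-2601/5074430 + 3550) = √(18014223899/5074430) = √91411918179802570/5074430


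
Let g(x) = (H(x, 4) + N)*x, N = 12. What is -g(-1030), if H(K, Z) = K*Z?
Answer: -4231240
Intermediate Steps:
g(x) = x*(12 + 4*x) (g(x) = (x*4 + 12)*x = (4*x + 12)*x = (12 + 4*x)*x = x*(12 + 4*x))
-g(-1030) = -4*(-1030)*(3 - 1030) = -4*(-1030)*(-1027) = -1*4231240 = -4231240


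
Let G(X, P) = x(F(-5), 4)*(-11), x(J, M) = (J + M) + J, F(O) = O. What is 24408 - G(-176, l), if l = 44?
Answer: 24342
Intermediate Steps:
x(J, M) = M + 2*J
G(X, P) = 66 (G(X, P) = (4 + 2*(-5))*(-11) = (4 - 10)*(-11) = -6*(-11) = 66)
24408 - G(-176, l) = 24408 - 1*66 = 24408 - 66 = 24342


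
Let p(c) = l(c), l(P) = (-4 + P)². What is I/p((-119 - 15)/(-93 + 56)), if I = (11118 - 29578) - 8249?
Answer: -36564621/196 ≈ -1.8655e+5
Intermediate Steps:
I = -26709 (I = -18460 - 8249 = -26709)
p(c) = (-4 + c)²
I/p((-119 - 15)/(-93 + 56)) = -26709/(-4 + (-119 - 15)/(-93 + 56))² = -26709/(-4 - 134/(-37))² = -26709/(-4 - 134*(-1/37))² = -26709/(-4 + 134/37)² = -26709/((-14/37)²) = -26709/196/1369 = -26709*1369/196 = -36564621/196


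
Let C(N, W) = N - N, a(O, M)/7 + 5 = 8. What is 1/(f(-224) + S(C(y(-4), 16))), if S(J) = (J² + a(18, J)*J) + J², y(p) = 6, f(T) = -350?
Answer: -1/350 ≈ -0.0028571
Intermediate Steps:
a(O, M) = 21 (a(O, M) = -35 + 7*8 = -35 + 56 = 21)
C(N, W) = 0
S(J) = 2*J² + 21*J (S(J) = (J² + 21*J) + J² = 2*J² + 21*J)
1/(f(-224) + S(C(y(-4), 16))) = 1/(-350 + 0*(21 + 2*0)) = 1/(-350 + 0*(21 + 0)) = 1/(-350 + 0*21) = 1/(-350 + 0) = 1/(-350) = -1/350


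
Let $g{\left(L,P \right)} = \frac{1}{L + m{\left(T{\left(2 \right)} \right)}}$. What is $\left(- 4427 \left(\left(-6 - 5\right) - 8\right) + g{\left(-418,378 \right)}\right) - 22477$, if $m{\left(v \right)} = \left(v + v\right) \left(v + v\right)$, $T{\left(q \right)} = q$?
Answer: $\frac{24777671}{402} \approx 61636.0$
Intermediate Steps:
$m{\left(v \right)} = 4 v^{2}$ ($m{\left(v \right)} = 2 v 2 v = 4 v^{2}$)
$g{\left(L,P \right)} = \frac{1}{16 + L}$ ($g{\left(L,P \right)} = \frac{1}{L + 4 \cdot 2^{2}} = \frac{1}{L + 4 \cdot 4} = \frac{1}{L + 16} = \frac{1}{16 + L}$)
$\left(- 4427 \left(\left(-6 - 5\right) - 8\right) + g{\left(-418,378 \right)}\right) - 22477 = \left(- 4427 \left(\left(-6 - 5\right) - 8\right) + \frac{1}{16 - 418}\right) - 22477 = \left(- 4427 \left(-11 - 8\right) + \frac{1}{-402}\right) - 22477 = \left(\left(-4427\right) \left(-19\right) - \frac{1}{402}\right) - 22477 = \left(84113 - \frac{1}{402}\right) - 22477 = \frac{33813425}{402} - 22477 = \frac{24777671}{402}$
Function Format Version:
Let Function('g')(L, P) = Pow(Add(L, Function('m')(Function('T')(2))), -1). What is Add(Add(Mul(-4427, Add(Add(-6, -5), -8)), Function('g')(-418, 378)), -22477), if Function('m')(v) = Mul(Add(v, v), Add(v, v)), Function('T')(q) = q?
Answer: Rational(24777671, 402) ≈ 61636.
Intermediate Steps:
Function('m')(v) = Mul(4, Pow(v, 2)) (Function('m')(v) = Mul(Mul(2, v), Mul(2, v)) = Mul(4, Pow(v, 2)))
Function('g')(L, P) = Pow(Add(16, L), -1) (Function('g')(L, P) = Pow(Add(L, Mul(4, Pow(2, 2))), -1) = Pow(Add(L, Mul(4, 4)), -1) = Pow(Add(L, 16), -1) = Pow(Add(16, L), -1))
Add(Add(Mul(-4427, Add(Add(-6, -5), -8)), Function('g')(-418, 378)), -22477) = Add(Add(Mul(-4427, Add(Add(-6, -5), -8)), Pow(Add(16, -418), -1)), -22477) = Add(Add(Mul(-4427, Add(-11, -8)), Pow(-402, -1)), -22477) = Add(Add(Mul(-4427, -19), Rational(-1, 402)), -22477) = Add(Add(84113, Rational(-1, 402)), -22477) = Add(Rational(33813425, 402), -22477) = Rational(24777671, 402)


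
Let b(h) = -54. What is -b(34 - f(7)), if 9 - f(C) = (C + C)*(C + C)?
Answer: 54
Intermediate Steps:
f(C) = 9 - 4*C² (f(C) = 9 - (C + C)*(C + C) = 9 - 2*C*2*C = 9 - 4*C²)
-b(34 - f(7)) = -1*(-54) = 54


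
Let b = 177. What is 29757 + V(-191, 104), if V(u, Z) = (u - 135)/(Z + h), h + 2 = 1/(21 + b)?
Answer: 600937581/20197 ≈ 29754.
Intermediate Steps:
h = -395/198 (h = -2 + 1/(21 + 177) = -2 + 1/198 = -395/198 ≈ -1.9949)
V(u, Z) = (-135 + u)/(-395/198 + Z) (V(u, Z) = (u - 135)/(Z - 395/198) = (-135 + u)/(-395/198 + Z))
29757 + V(-191, 104) = 29757 + 198*(-135 - 191)/(-395 + 198*104) = 29757 + 198*(-326)/(-395 + 20592) = 29757 + 198*(-326)/20197 = 29757 + 198*(1/20197)*(-326) = 29757 - 64548/20197 = 600937581/20197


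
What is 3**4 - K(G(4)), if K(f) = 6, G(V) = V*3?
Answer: 75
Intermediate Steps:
G(V) = 3*V
3**4 - K(G(4)) = 3**4 - 1*6 = 81 - 6 = 75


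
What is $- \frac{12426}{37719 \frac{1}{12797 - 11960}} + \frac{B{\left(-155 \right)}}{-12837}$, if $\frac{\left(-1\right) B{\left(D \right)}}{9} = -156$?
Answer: $- \frac{149904570}{543433} \approx -275.85$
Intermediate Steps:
$B{\left(D \right)} = 1404$ ($B{\left(D \right)} = \left(-9\right) \left(-156\right) = 1404$)
$- \frac{12426}{37719 \frac{1}{12797 - 11960}} + \frac{B{\left(-155 \right)}}{-12837} = - \frac{12426}{37719 \frac{1}{12797 - 11960}} + \frac{1404}{-12837} = - \frac{12426}{37719 \frac{1}{12797 - 11960}} + 1404 \left(- \frac{1}{12837}\right) = - \frac{12426}{37719 \cdot \frac{1}{837}} - \frac{468}{4279} = - \frac{12426}{\frac{1397}{31}} - \frac{468}{4279} = \left(-12426\right) \frac{31}{1397} - \frac{468}{4279} = - \frac{385206}{1397} - \frac{468}{4279} = - \frac{149904570}{543433}$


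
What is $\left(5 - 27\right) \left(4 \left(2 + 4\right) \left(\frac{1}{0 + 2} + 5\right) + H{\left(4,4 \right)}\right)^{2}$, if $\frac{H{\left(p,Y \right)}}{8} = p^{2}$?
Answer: $-1487200$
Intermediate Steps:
$H{\left(p,Y \right)} = 8 p^{2}$
$\left(5 - 27\right) \left(4 \left(2 + 4\right) \left(\frac{1}{0 + 2} + 5\right) + H{\left(4,4 \right)}\right)^{2} = \left(5 - 27\right) \left(4 \left(2 + 4\right) \left(\frac{1}{0 + 2} + 5\right) + 8 \cdot 4^{2}\right)^{2} = - 22 \left(4 \cdot 6 \left(\frac{1}{2} + 5\right) + 8 \cdot 16\right)^{2} = - 22 \left(4 \cdot 6 \left(\frac{1}{2} + 5\right) + 128\right)^{2} = - 22 \left(4 \cdot 6 \cdot \frac{11}{2} + 128\right)^{2} = - 22 \left(4 \cdot 33 + 128\right)^{2} = - 22 \left(132 + 128\right)^{2} = - 22 \cdot 260^{2} = \left(-22\right) 67600 = -1487200$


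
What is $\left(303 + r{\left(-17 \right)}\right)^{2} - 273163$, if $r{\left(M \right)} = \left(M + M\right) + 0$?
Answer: $-200802$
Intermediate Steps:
$r{\left(M \right)} = 2 M$ ($r{\left(M \right)} = 2 M + 0 = 2 M$)
$\left(303 + r{\left(-17 \right)}\right)^{2} - 273163 = \left(303 + 2 \left(-17\right)\right)^{2} - 273163 = \left(303 - 34\right)^{2} - 273163 = 269^{2} - 273163 = 72361 - 273163 = -200802$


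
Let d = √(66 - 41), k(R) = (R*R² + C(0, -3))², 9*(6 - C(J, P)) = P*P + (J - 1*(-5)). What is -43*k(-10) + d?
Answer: -3452108395/81 ≈ -4.2619e+7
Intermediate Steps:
C(J, P) = 49/9 - J/9 - P²/9 (C(J, P) = 6 - (P*P + (J - 1*(-5)))/9 = 6 - (P² + (J + 5))/9 = 6 - (P² + (5 + J))/9 = 6 - (5 + J + P²)/9 = 6 + (-5/9 - J/9 - P²/9) = 49/9 - J/9 - P²/9)
k(R) = (40/9 + R³)² (k(R) = (R*R² + (49/9 - ⅑*0 - ⅑*(-3)²))² = (R³ + (49/9 + 0 - ⅑*9))² = (R³ + (49/9 + 0 - 1))² = (R³ + 40/9)² = (40/9 + R³)²)
d = 5 (d = √25 = 5)
-43*k(-10) + d = -43*(40 + 9*(-10)³)²/81 + 5 = -43*(40 + 9*(-1000))²/81 + 5 = -43*(40 - 9000)²/81 + 5 = -43*(-8960)²/81 + 5 = -43*80281600/81 + 5 = -3452108800/81 + 5 = -3452108395/81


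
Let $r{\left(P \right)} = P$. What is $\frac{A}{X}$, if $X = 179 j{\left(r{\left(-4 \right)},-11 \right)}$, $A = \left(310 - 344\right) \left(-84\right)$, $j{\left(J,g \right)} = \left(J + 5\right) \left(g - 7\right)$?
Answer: $- \frac{476}{537} \approx -0.88641$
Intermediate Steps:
$j{\left(J,g \right)} = \left(-7 + g\right) \left(5 + J\right)$ ($j{\left(J,g \right)} = \left(5 + J\right) \left(-7 + g\right) = \left(-7 + g\right) \left(5 + J\right)$)
$A = 2856$ ($A = \left(-34\right) \left(-84\right) = 2856$)
$X = -3222$ ($X = 179 \left(-35 - -28 + 5 \left(-11\right) - -44\right) = 179 \left(-35 + 28 - 55 + 44\right) = 179 \left(-18\right) = -3222$)
$\frac{A}{X} = \frac{2856}{-3222} = 2856 \left(- \frac{1}{3222}\right) = - \frac{476}{537}$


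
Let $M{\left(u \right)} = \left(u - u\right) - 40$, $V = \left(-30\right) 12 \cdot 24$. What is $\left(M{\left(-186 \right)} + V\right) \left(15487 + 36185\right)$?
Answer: $-448512960$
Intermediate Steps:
$V = -8640$ ($V = \left(-360\right) 24 = -8640$)
$M{\left(u \right)} = -40$ ($M{\left(u \right)} = 0 - 40 = -40$)
$\left(M{\left(-186 \right)} + V\right) \left(15487 + 36185\right) = \left(-40 - 8640\right) \left(15487 + 36185\right) = \left(-8680\right) 51672 = -448512960$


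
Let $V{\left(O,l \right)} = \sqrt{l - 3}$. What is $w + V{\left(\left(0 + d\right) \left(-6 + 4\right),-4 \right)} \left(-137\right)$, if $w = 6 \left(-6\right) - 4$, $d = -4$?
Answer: $-40 - 137 i \sqrt{7} \approx -40.0 - 362.47 i$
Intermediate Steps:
$w = -40$ ($w = -36 - 4 = -40$)
$V{\left(O,l \right)} = \sqrt{-3 + l}$
$w + V{\left(\left(0 + d\right) \left(-6 + 4\right),-4 \right)} \left(-137\right) = -40 + \sqrt{-3 - 4} \left(-137\right) = -40 + \sqrt{-7} \left(-137\right) = -40 + i \sqrt{7} \left(-137\right) = -40 - 137 i \sqrt{7}$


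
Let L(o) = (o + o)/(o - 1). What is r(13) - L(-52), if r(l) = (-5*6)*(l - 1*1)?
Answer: -19184/53 ≈ -361.96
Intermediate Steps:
L(o) = 2*o/(-1 + o) (L(o) = (2*o)/(-1 + o) = 2*o/(-1 + o))
r(l) = 30 - 30*l (r(l) = -30*(l - 1) = -30*(-1 + l) = 30 - 30*l)
r(13) - L(-52) = (30 - 30*13) - 2*(-52)/(-1 - 52) = (30 - 390) - 2*(-52)/(-53) = -360 - 2*(-52)*(-1)/53 = -360 - 1*104/53 = -360 - 104/53 = -19184/53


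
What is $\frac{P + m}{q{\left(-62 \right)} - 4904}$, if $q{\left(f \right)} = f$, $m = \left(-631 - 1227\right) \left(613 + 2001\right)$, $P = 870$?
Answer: $\frac{186767}{191} \approx 977.84$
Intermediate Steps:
$m = -4856812$ ($m = \left(-1858\right) 2614 = -4856812$)
$\frac{P + m}{q{\left(-62 \right)} - 4904} = \frac{870 - 4856812}{-62 - 4904} = - \frac{4855942}{-4966} = \left(-4855942\right) \left(- \frac{1}{4966}\right) = \frac{186767}{191}$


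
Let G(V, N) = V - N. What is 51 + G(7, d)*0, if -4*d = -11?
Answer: 51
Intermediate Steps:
d = 11/4 (d = -¼*(-11) = 11/4 ≈ 2.7500)
51 + G(7, d)*0 = 51 + (7 - 1*11/4)*0 = 51 + (7 - 11/4)*0 = 51 + (17/4)*0 = 51 + 0 = 51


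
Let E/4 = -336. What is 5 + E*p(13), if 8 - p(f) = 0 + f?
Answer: 6725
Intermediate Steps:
p(f) = 8 - f (p(f) = 8 - (0 + f) = 8 - f)
E = -1344 (E = 4*(-336) = -1344)
5 + E*p(13) = 5 - 1344*(8 - 1*13) = 5 - 1344*(8 - 13) = 5 - 1344*(-5) = 5 + 6720 = 6725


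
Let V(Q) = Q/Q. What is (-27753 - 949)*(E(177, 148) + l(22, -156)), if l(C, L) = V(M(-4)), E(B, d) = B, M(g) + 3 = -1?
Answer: -5108956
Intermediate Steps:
M(g) = -4 (M(g) = -3 - 1 = -4)
V(Q) = 1
l(C, L) = 1
(-27753 - 949)*(E(177, 148) + l(22, -156)) = (-27753 - 949)*(177 + 1) = -28702*178 = -5108956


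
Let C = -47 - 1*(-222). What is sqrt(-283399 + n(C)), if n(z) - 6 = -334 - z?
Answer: I*sqrt(283902) ≈ 532.82*I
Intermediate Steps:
C = 175 (C = -47 + 222 = 175)
n(z) = -328 - z (n(z) = 6 + (-334 - z) = -328 - z)
sqrt(-283399 + n(C)) = sqrt(-283399 + (-328 - 1*175)) = sqrt(-283399 + (-328 - 175)) = sqrt(-283399 - 503) = sqrt(-283902) = I*sqrt(283902)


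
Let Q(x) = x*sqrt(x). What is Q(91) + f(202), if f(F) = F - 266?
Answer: -64 + 91*sqrt(91) ≈ 804.08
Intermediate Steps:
Q(x) = x**(3/2)
f(F) = -266 + F
Q(91) + f(202) = 91**(3/2) + (-266 + 202) = 91*sqrt(91) - 64 = -64 + 91*sqrt(91)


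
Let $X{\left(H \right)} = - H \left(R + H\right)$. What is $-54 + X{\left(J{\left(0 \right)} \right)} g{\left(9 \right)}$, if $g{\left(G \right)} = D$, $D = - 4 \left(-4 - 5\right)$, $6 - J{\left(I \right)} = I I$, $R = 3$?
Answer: $-1998$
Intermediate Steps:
$J{\left(I \right)} = 6 - I^{2}$ ($J{\left(I \right)} = 6 - I I = 6 - I^{2}$)
$D = 36$ ($D = \left(-4\right) \left(-9\right) = 36$)
$g{\left(G \right)} = 36$
$X{\left(H \right)} = - H \left(3 + H\right)$
$-54 + X{\left(J{\left(0 \right)} \right)} g{\left(9 \right)} = -54 + - \left(6 - 0^{2}\right) \left(3 + \left(6 - 0^{2}\right)\right) 36 = -54 + - \left(6 - 0\right) \left(3 + \left(6 - 0\right)\right) 36 = -54 + - \left(6 + 0\right) \left(3 + \left(6 + 0\right)\right) 36 = -54 + \left(-1\right) 6 \left(3 + 6\right) 36 = -54 + \left(-1\right) 6 \cdot 9 \cdot 36 = -54 - 1944 = -1998$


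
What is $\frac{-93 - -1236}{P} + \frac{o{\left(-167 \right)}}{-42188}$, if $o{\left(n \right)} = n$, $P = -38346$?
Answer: $- \frac{6969517}{269623508} \approx -0.025849$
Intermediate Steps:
$\frac{-93 - -1236}{P} + \frac{o{\left(-167 \right)}}{-42188} = \frac{-93 - -1236}{-38346} - \frac{167}{-42188} = \left(-93 + 1236\right) \left(- \frac{1}{38346}\right) - - \frac{167}{42188} = 1143 \left(- \frac{1}{38346}\right) + \frac{167}{42188} = - \frac{381}{12782} + \frac{167}{42188} = - \frac{6969517}{269623508}$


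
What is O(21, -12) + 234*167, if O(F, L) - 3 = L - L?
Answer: 39081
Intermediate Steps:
O(F, L) = 3 (O(F, L) = 3 + (L - L) = 3 + 0 = 3)
O(21, -12) + 234*167 = 3 + 234*167 = 3 + 39078 = 39081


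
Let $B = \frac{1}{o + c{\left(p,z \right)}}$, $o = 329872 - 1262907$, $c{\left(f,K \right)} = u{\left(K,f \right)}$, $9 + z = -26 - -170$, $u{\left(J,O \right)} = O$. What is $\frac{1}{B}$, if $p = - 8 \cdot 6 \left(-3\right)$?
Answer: $-932891$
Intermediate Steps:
$p = 144$ ($p = \left(-8\right) \left(-18\right) = 144$)
$z = 135$ ($z = -9 - -144 = -9 + \left(-26 + 170\right) = -9 + 144 = 135$)
$c{\left(f,K \right)} = f$
$o = -933035$
$B = - \frac{1}{932891}$ ($B = \frac{1}{-933035 + 144} = \frac{1}{-932891} = - \frac{1}{932891} \approx -1.0719 \cdot 10^{-6}$)
$\frac{1}{B} = \frac{1}{- \frac{1}{932891}} = -932891$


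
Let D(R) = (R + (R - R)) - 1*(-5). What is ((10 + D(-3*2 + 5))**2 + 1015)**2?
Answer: 1466521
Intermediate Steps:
D(R) = 5 + R (D(R) = (R + 0) + 5 = R + 5 = 5 + R)
((10 + D(-3*2 + 5))**2 + 1015)**2 = ((10 + (5 + (-3*2 + 5)))**2 + 1015)**2 = ((10 + (5 + (-6 + 5)))**2 + 1015)**2 = ((10 + (5 - 1))**2 + 1015)**2 = ((10 + 4)**2 + 1015)**2 = (14**2 + 1015)**2 = (196 + 1015)**2 = 1211**2 = 1466521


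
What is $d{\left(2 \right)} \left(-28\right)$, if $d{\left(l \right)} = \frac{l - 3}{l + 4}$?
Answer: $\frac{14}{3} \approx 4.6667$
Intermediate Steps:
$d{\left(l \right)} = \frac{-3 + l}{4 + l}$
$d{\left(2 \right)} \left(-28\right) = \frac{-3 + 2}{4 + 2} \left(-28\right) = \frac{1}{6} \left(-1\right) \left(-28\right) = \left(- \frac{1}{6}\right) \left(-28\right) = \frac{14}{3}$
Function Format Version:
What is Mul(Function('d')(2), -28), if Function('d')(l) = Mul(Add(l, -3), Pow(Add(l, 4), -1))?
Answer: Rational(14, 3) ≈ 4.6667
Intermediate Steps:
Function('d')(l) = Mul(Pow(Add(4, l), -1), Add(-3, l)) (Function('d')(l) = Mul(Add(-3, l), Pow(Add(4, l), -1)) = Mul(Pow(Add(4, l), -1), Add(-3, l)))
Mul(Function('d')(2), -28) = Mul(Mul(Pow(Add(4, 2), -1), Add(-3, 2)), -28) = Mul(Mul(Pow(6, -1), -1), -28) = Mul(Mul(Rational(1, 6), -1), -28) = Mul(Rational(-1, 6), -28) = Rational(14, 3)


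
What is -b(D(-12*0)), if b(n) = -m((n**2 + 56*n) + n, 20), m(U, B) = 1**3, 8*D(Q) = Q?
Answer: 1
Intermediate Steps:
D(Q) = Q/8
m(U, B) = 1
b(n) = -1 (b(n) = -1*1 = -1)
-b(D(-12*0)) = -1*(-1) = 1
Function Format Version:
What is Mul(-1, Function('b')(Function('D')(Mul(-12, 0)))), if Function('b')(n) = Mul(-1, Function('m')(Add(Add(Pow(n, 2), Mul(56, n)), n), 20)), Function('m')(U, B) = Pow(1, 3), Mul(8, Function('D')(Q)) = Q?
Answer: 1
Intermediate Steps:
Function('D')(Q) = Mul(Rational(1, 8), Q)
Function('m')(U, B) = 1
Function('b')(n) = -1 (Function('b')(n) = Mul(-1, 1) = -1)
Mul(-1, Function('b')(Function('D')(Mul(-12, 0)))) = Mul(-1, -1) = 1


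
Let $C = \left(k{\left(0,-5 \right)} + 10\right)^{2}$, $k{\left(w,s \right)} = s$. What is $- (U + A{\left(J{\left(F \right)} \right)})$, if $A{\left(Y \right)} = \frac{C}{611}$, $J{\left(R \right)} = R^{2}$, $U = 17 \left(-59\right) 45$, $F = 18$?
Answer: $\frac{27577460}{611} \approx 45135.0$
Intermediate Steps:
$U = -45135$ ($U = \left(-1003\right) 45 = -45135$)
$C = 25$ ($C = \left(-5 + 10\right)^{2} = 5^{2} = 25$)
$A{\left(Y \right)} = \frac{25}{611}$
$- (U + A{\left(J{\left(F \right)} \right)}) = - (-45135 + \frac{25}{611}) = \left(-1\right) \left(- \frac{27577460}{611}\right) = \frac{27577460}{611}$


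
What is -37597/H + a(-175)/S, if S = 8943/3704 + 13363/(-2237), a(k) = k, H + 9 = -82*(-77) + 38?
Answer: 8088723005783/187061799923 ≈ 43.241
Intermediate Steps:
H = 6343 (H = -9 + (-82*(-77) + 38) = -9 + (6314 + 38) = -9 + 6352 = 6343)
S = -29491061/8285848 (S = 8943*(1/3704) + 13363*(-1/2237) = 8943/3704 - 13363/2237 = -29491061/8285848 ≈ -3.5592)
-37597/H + a(-175)/S = -37597/6343 - 175/(-29491061/8285848) = -37597*1/6343 - 175*(-8285848/29491061) = -37597/6343 + 1450023400/29491061 = 8088723005783/187061799923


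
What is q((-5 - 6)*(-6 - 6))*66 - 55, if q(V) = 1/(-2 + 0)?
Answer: -88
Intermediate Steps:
q(V) = -½ (q(V) = 1/(-2) = -½)
q((-5 - 6)*(-6 - 6))*66 - 55 = -½*66 - 55 = -33 - 55 = -88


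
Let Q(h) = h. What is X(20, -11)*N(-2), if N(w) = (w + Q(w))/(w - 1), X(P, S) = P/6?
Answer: 40/9 ≈ 4.4444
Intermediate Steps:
X(P, S) = P/6 (X(P, S) = P*(⅙) = P/6)
N(w) = 2*w/(-1 + w) (N(w) = (w + w)/(w - 1) = (2*w)/(-1 + w) = 2*w/(-1 + w))
X(20, -11)*N(-2) = ((⅙)*20)*(2*(-2)/(-1 - 2)) = 10*(2*(-2)/(-3))/3 = 10*(2*(-2)*(-⅓))/3 = (10/3)*(4/3) = 40/9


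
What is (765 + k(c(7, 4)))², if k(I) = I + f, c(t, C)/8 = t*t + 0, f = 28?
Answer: 1404225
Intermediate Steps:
c(t, C) = 8*t² (c(t, C) = 8*(t*t + 0) = 8*(t² + 0) = 8*t²)
k(I) = 28 + I (k(I) = I + 28 = 28 + I)
(765 + k(c(7, 4)))² = (765 + (28 + 8*7²))² = (765 + (28 + 8*49))² = (765 + (28 + 392))² = (765 + 420)² = 1185² = 1404225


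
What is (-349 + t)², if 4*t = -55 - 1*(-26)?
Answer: 2030625/16 ≈ 1.2691e+5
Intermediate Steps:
t = -29/4 (t = (-55 - 1*(-26))/4 = (-55 + 26)/4 = (¼)*(-29) = -29/4 ≈ -7.2500)
(-349 + t)² = (-349 - 29/4)² = (-1425/4)² = 2030625/16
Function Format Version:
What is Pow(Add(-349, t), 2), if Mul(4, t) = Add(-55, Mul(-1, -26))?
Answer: Rational(2030625, 16) ≈ 1.2691e+5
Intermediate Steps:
t = Rational(-29, 4) (t = Mul(Rational(1, 4), Add(-55, Mul(-1, -26))) = Mul(Rational(1, 4), Add(-55, 26)) = Mul(Rational(1, 4), -29) = Rational(-29, 4) ≈ -7.2500)
Pow(Add(-349, t), 2) = Pow(Add(-349, Rational(-29, 4)), 2) = Pow(Rational(-1425, 4), 2) = Rational(2030625, 16)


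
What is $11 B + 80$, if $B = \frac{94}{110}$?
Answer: $\frac{447}{5} \approx 89.4$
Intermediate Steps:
$B = \frac{47}{55}$ ($B = 94 \cdot \frac{1}{110} = \frac{47}{55} \approx 0.85455$)
$11 B + 80 = 11 \cdot \frac{47}{55} + 80 = \frac{47}{5} + 80 = \frac{447}{5}$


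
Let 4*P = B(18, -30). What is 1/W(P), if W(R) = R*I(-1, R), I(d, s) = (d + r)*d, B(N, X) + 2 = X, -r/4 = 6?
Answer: -1/200 ≈ -0.0050000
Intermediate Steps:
r = -24 (r = -4*6 = -24)
B(N, X) = -2 + X
I(d, s) = d*(-24 + d) (I(d, s) = (d - 24)*d = (-24 + d)*d = d*(-24 + d))
P = -8 (P = (-2 - 30)/4 = (¼)*(-32) = -8)
W(R) = 25*R (W(R) = R*(-(-24 - 1)) = R*(-1*(-25)) = R*25 = 25*R)
1/W(P) = 1/(25*(-8)) = 1/(-200) = -1/200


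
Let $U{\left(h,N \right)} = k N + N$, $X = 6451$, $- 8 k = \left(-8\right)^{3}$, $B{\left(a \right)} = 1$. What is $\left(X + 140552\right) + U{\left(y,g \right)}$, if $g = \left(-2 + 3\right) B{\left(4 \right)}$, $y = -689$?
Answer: $147068$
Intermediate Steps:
$k = 64$ ($k = - \frac{\left(-8\right)^{3}}{8} = \left(- \frac{1}{8}\right) \left(-512\right) = 64$)
$g = 1$ ($g = \left(-2 + 3\right) 1 = 1 \cdot 1 = 1$)
$U{\left(h,N \right)} = 65 N$ ($U{\left(h,N \right)} = 64 N + N = 65 N$)
$\left(X + 140552\right) + U{\left(y,g \right)} = \left(6451 + 140552\right) + 65 \cdot 1 = 147003 + 65 = 147068$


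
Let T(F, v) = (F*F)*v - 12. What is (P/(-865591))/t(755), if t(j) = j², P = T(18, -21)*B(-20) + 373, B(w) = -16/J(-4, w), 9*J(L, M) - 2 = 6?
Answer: -123061/493408509775 ≈ -2.4941e-7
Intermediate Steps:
J(L, M) = 8/9 (J(L, M) = 2/9 + (⅑)*6 = 2/9 + ⅔ = 8/9)
T(F, v) = -12 + v*F² (T(F, v) = F²*v - 12 = v*F² - 12 = -12 + v*F²)
B(w) = -18 (B(w) = -16/8/9 = -16*9/8 = -18)
P = 123061 (P = (-12 - 21*18²)*(-18) + 373 = (-12 - 21*324)*(-18) + 373 = (-12 - 6804)*(-18) + 373 = -6816*(-18) + 373 = 122688 + 373 = 123061)
(P/(-865591))/t(755) = (123061/(-865591))/(755²) = (123061*(-1/865591))/570025 = -123061/865591*1/570025 = -123061/493408509775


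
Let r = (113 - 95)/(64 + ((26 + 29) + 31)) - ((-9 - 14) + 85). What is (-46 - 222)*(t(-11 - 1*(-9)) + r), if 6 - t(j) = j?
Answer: 360996/25 ≈ 14440.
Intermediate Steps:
t(j) = 6 - j
r = -1547/25 (r = 18/(64 + (55 + 31)) - (-23 + 85) = 18/(64 + 86) - 1*62 = 18/150 - 62 = 18*(1/150) - 62 = 3/25 - 62 = -1547/25 ≈ -61.880)
(-46 - 222)*(t(-11 - 1*(-9)) + r) = (-46 - 222)*((6 - (-11 - 1*(-9))) - 1547/25) = -268*((6 - (-11 + 9)) - 1547/25) = -268*((6 - 1*(-2)) - 1547/25) = -268*((6 + 2) - 1547/25) = -268*(8 - 1547/25) = -268*(-1347/25) = 360996/25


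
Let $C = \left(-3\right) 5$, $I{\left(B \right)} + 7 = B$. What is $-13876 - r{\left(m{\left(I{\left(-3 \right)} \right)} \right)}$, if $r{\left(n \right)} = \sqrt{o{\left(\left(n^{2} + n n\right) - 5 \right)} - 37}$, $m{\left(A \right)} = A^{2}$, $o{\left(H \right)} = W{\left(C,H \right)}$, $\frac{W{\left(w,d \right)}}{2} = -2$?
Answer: $-13876 - i \sqrt{41} \approx -13876.0 - 6.4031 i$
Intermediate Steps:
$I{\left(B \right)} = -7 + B$
$C = -15$
$W{\left(w,d \right)} = -4$ ($W{\left(w,d \right)} = 2 \left(-2\right) = -4$)
$o{\left(H \right)} = -4$
$r{\left(n \right)} = i \sqrt{41}$ ($r{\left(n \right)} = \sqrt{-4 - 37} = \sqrt{-41} = i \sqrt{41}$)
$-13876 - r{\left(m{\left(I{\left(-3 \right)} \right)} \right)} = -13876 - i \sqrt{41}$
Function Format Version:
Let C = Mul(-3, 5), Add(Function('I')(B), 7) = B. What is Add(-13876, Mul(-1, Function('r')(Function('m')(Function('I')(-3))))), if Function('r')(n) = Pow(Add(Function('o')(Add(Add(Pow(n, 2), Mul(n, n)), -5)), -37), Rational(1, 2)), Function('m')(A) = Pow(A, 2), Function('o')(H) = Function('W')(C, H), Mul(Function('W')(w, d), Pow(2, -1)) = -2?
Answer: Add(-13876, Mul(-1, I, Pow(41, Rational(1, 2)))) ≈ Add(-13876., Mul(-6.4031, I))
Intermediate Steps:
Function('I')(B) = Add(-7, B)
C = -15
Function('W')(w, d) = -4 (Function('W')(w, d) = Mul(2, -2) = -4)
Function('o')(H) = -4
Function('r')(n) = Mul(I, Pow(41, Rational(1, 2))) (Function('r')(n) = Pow(Add(-4, -37), Rational(1, 2)) = Pow(-41, Rational(1, 2)) = Mul(I, Pow(41, Rational(1, 2))))
Add(-13876, Mul(-1, Function('r')(Function('m')(Function('I')(-3))))) = Add(-13876, Mul(-1, Mul(I, Pow(41, Rational(1, 2))))) = Add(-13876, Mul(-1, I, Pow(41, Rational(1, 2))))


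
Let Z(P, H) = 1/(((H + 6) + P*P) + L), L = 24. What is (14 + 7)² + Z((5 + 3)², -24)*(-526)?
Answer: 904228/2051 ≈ 440.87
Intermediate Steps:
Z(P, H) = 1/(30 + H + P²) (Z(P, H) = 1/(((H + 6) + P*P) + 24) = 1/(((6 + H) + P²) + 24) = 1/((6 + H + P²) + 24) = 1/(30 + H + P²))
(14 + 7)² + Z((5 + 3)², -24)*(-526) = (14 + 7)² - 526/(30 - 24 + ((5 + 3)²)²) = 21² - 526/(30 - 24 + (8²)²) = 441 - 526/(30 - 24 + 64²) = 441 - 526/(30 - 24 + 4096) = 441 - 526/4102 = 441 + (1/4102)*(-526) = 441 - 263/2051 = 904228/2051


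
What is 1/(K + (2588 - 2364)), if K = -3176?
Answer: -1/2952 ≈ -0.00033875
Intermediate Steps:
1/(K + (2588 - 2364)) = 1/(-3176 + (2588 - 2364)) = 1/(-3176 + 224) = 1/(-2952) = -1/2952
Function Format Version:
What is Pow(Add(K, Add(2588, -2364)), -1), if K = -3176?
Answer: Rational(-1, 2952) ≈ -0.00033875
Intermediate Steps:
Pow(Add(K, Add(2588, -2364)), -1) = Pow(Add(-3176, Add(2588, -2364)), -1) = Pow(Add(-3176, 224), -1) = Pow(-2952, -1) = Rational(-1, 2952)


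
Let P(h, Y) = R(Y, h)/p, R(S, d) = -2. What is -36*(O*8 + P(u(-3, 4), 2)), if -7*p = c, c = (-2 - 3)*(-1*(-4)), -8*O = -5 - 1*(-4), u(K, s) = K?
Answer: -54/5 ≈ -10.800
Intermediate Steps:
O = ⅛ (O = -(-5 - 1*(-4))/8 = -(-5 + 4)/8 = -⅛*(-1) = ⅛ ≈ 0.12500)
c = -20 (c = -5*4 = -20)
p = 20/7 (p = -⅐*(-20) = 20/7 ≈ 2.8571)
P(h, Y) = -7/10 (P(h, Y) = -2/20/7 = -2*7/20 = -7/10)
-36*(O*8 + P(u(-3, 4), 2)) = -36*((⅛)*8 - 7/10) = -36*(1 - 7/10) = -36*3/10 = -54/5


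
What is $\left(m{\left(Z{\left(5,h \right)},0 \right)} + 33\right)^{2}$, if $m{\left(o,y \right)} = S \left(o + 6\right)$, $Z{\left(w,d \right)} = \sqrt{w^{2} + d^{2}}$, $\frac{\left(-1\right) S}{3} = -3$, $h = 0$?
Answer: $17424$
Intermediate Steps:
$S = 9$ ($S = \left(-3\right) \left(-3\right) = 9$)
$Z{\left(w,d \right)} = \sqrt{d^{2} + w^{2}}$
$m{\left(o,y \right)} = 54 + 9 o$ ($m{\left(o,y \right)} = 9 \left(o + 6\right) = 9 \left(6 + o\right) = 54 + 9 o$)
$\left(m{\left(Z{\left(5,h \right)},0 \right)} + 33\right)^{2} = \left(\left(54 + 9 \sqrt{0^{2} + 5^{2}}\right) + 33\right)^{2} = \left(\left(54 + 9 \sqrt{0 + 25}\right) + 33\right)^{2} = \left(\left(54 + 9 \sqrt{25}\right) + 33\right)^{2} = \left(\left(54 + 9 \cdot 5\right) + 33\right)^{2} = \left(\left(54 + 45\right) + 33\right)^{2} = \left(99 + 33\right)^{2} = 132^{2} = 17424$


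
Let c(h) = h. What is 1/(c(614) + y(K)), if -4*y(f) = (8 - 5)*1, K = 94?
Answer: 4/2453 ≈ 0.0016307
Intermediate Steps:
y(f) = -¾ (y(f) = -(8 - 5)/4 = -3/4 = -¼*3 = -¾)
1/(c(614) + y(K)) = 1/(614 - ¾) = 1/(2453/4) = 4/2453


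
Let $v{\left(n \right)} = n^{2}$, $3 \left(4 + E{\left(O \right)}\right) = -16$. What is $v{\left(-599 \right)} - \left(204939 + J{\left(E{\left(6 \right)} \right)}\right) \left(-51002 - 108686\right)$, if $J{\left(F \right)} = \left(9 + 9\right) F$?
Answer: $32699830249$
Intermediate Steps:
$E{\left(O \right)} = - \frac{28}{3}$ ($E{\left(O \right)} = -4 + \frac{1}{3} \left(-16\right) = -4 - \frac{16}{3} = - \frac{28}{3}$)
$J{\left(F \right)} = 18 F$
$v{\left(-599 \right)} - \left(204939 + J{\left(E{\left(6 \right)} \right)}\right) \left(-51002 - 108686\right) = \left(-599\right)^{2} - \left(204939 + 18 \left(- \frac{28}{3}\right)\right) \left(-51002 - 108686\right) = 358801 - \left(204939 - 168\right) \left(-159688\right) = 358801 - 204771 \left(-159688\right) = 358801 - -32699471448 = 358801 + 32699471448 = 32699830249$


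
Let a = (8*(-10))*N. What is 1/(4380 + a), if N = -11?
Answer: 1/5260 ≈ 0.00019011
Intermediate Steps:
a = 880 (a = (8*(-10))*(-11) = -80*(-11) = 880)
1/(4380 + a) = 1/(4380 + 880) = 1/5260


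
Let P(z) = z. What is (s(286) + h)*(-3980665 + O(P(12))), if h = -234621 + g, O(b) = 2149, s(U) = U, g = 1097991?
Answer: -3436069214496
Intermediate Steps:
h = 863370 (h = -234621 + 1097991 = 863370)
(s(286) + h)*(-3980665 + O(P(12))) = (286 + 863370)*(-3980665 + 2149) = 863656*(-3978516) = -3436069214496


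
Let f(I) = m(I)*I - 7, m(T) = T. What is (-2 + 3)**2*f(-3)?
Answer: 2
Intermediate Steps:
f(I) = -7 + I**2 (f(I) = I*I - 7 = I**2 - 7 = -7 + I**2)
(-2 + 3)**2*f(-3) = (-2 + 3)**2*(-7 + (-3)**2) = 1**2*(-7 + 9) = 1*2 = 2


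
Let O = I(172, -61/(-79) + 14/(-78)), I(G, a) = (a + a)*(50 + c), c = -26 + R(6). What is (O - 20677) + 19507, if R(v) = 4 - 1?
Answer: -1168722/1027 ≈ -1138.0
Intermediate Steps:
R(v) = 3
c = -23 (c = -26 + 3 = -23)
I(G, a) = 54*a (I(G, a) = (a + a)*(50 - 23) = (2*a)*27 = 54*a)
O = 32868/1027 (O = 54*(-61/(-79) + 14/(-78)) = 54*(-61*(-1/79) + 14*(-1/78)) = 54*(61/79 - 7/39) = 54*(1826/3081) = 32868/1027 ≈ 32.004)
(O - 20677) + 19507 = (32868/1027 - 20677) + 19507 = -21202411/1027 + 19507 = -1168722/1027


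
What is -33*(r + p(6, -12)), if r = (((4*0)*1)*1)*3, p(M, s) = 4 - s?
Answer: -528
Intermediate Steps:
r = 0 (r = ((0*1)*1)*3 = (0*1)*3 = 0*3 = 0)
-33*(r + p(6, -12)) = -33*(0 + (4 - 1*(-12))) = -33*(0 + (4 + 12)) = -33*(0 + 16) = -33*16 = -528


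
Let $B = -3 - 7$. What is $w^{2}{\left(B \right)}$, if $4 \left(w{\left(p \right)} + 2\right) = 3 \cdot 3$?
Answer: $\frac{1}{16} \approx 0.0625$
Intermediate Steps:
$B = -10$ ($B = -3 - 7 = -10$)
$w{\left(p \right)} = \frac{1}{4}$ ($w{\left(p \right)} = -2 + \frac{3 \cdot 3}{4} = -2 + \frac{1}{4} \cdot 9 = -2 + \frac{9}{4} = \frac{1}{4}$)
$w^{2}{\left(B \right)} = \left(\frac{1}{4}\right)^{2} = \frac{1}{16}$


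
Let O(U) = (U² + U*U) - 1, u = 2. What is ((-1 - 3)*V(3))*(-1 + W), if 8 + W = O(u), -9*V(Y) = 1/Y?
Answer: -8/27 ≈ -0.29630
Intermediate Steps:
O(U) = -1 + 2*U² (O(U) = (U² + U²) - 1 = 2*U² - 1 = -1 + 2*U²)
V(Y) = -1/(9*Y)
W = -1 (W = -8 + (-1 + 2*2²) = -8 + (-1 + 2*4) = -8 + (-1 + 8) = -8 + 7 = -1)
((-1 - 3)*V(3))*(-1 + W) = ((-1 - 3)*(-⅑/3))*(-1 - 1) = -(-4)/(9*3)*(-2) = -4*(-1/27)*(-2) = (4/27)*(-2) = -8/27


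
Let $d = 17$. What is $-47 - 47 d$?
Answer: $-846$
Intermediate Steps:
$-47 - 47 d = -47 - 799 = -846$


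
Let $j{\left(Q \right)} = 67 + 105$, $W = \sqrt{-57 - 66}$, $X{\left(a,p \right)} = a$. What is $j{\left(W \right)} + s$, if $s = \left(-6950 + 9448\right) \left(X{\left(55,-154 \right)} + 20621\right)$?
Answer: $51648820$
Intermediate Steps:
$W = i \sqrt{123}$ ($W = \sqrt{-123} = i \sqrt{123} \approx 11.091 i$)
$s = 51648648$ ($s = \left(-6950 + 9448\right) \left(55 + 20621\right) = 2498 \cdot 20676 = 51648648$)
$j{\left(Q \right)} = 172$
$j{\left(W \right)} + s = 172 + 51648648 = 51648820$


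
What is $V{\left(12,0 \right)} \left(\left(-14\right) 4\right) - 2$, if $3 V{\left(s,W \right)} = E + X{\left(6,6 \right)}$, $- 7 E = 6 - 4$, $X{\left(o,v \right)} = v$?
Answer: $- \frac{326}{3} \approx -108.67$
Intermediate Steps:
$E = - \frac{2}{7}$ ($E = - \frac{6 - 4}{7} = \left(- \frac{1}{7}\right) 2 = - \frac{2}{7} \approx -0.28571$)
$V{\left(s,W \right)} = \frac{40}{21}$ ($V{\left(s,W \right)} = \frac{- \frac{2}{7} + 6}{3} = \frac{1}{3} \cdot \frac{40}{7} = \frac{40}{21}$)
$V{\left(12,0 \right)} \left(\left(-14\right) 4\right) - 2 = \frac{40 \left(\left(-14\right) 4\right)}{21} - 2 = \frac{40}{21} \left(-56\right) - 2 = - \frac{320}{3} - 2 = - \frac{326}{3}$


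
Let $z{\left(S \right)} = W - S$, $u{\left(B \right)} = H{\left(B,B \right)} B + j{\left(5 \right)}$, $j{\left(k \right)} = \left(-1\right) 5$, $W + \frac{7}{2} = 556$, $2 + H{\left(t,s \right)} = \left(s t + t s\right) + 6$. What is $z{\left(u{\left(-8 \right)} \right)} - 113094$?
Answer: $- \frac{222961}{2} \approx -1.1148 \cdot 10^{5}$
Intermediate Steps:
$H{\left(t,s \right)} = 4 + 2 s t$ ($H{\left(t,s \right)} = -2 + \left(\left(s t + t s\right) + 6\right) = -2 + \left(\left(s t + s t\right) + 6\right) = -2 + \left(2 s t + 6\right) = -2 + \left(6 + 2 s t\right) = 4 + 2 s t$)
$W = \frac{1105}{2}$ ($W = - \frac{7}{2} + 556 = \frac{1105}{2} \approx 552.5$)
$j{\left(k \right)} = -5$
$u{\left(B \right)} = -5 + B \left(4 + 2 B^{2}\right)$ ($u{\left(B \right)} = \left(4 + 2 B B\right) B - 5 = \left(4 + 2 B^{2}\right) B - 5 = B \left(4 + 2 B^{2}\right) - 5 = -5 + B \left(4 + 2 B^{2}\right)$)
$z{\left(S \right)} = \frac{1105}{2} - S$
$z{\left(u{\left(-8 \right)} \right)} - 113094 = \left(\frac{1105}{2} - \left(-5 + 2 \left(-8\right) \left(2 + \left(-8\right)^{2}\right)\right)\right) - 113094 = \left(\frac{1105}{2} - \left(-5 + 2 \left(-8\right) \left(2 + 64\right)\right)\right) - 113094 = \left(\frac{1105}{2} - \left(-5 + 2 \left(-8\right) 66\right)\right) - 113094 = \left(\frac{1105}{2} - \left(-5 - 1056\right)\right) - 113094 = \left(\frac{1105}{2} - -1061\right) - 113094 = \left(\frac{1105}{2} + 1061\right) - 113094 = \frac{3227}{2} - 113094 = - \frac{222961}{2}$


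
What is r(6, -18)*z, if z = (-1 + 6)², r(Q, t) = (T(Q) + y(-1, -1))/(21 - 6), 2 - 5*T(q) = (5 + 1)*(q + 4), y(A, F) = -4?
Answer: -26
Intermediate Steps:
T(q) = -22/5 - 6*q/5 (T(q) = ⅖ - (5 + 1)*(q + 4)/5 = ⅖ - 6*(4 + q)/5 = ⅖ - (24 + 6*q)/5 = ⅖ + (-24/5 - 6*q/5) = -22/5 - 6*q/5)
r(Q, t) = -14/25 - 2*Q/25 (r(Q, t) = ((-22/5 - 6*Q/5) - 4)/(21 - 6) = (-42/5 - 6*Q/5)/15 = (-42/5 - 6*Q/5)*(1/15) = -14/25 - 2*Q/25)
z = 25 (z = 5² = 25)
r(6, -18)*z = (-14/25 - 2/25*6)*25 = (-14/25 - 12/25)*25 = -26/25*25 = -26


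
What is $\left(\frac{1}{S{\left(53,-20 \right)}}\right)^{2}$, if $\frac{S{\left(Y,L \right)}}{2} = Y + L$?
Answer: $\frac{1}{4356} \approx 0.00022957$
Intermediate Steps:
$S{\left(Y,L \right)} = 2 L + 2 Y$ ($S{\left(Y,L \right)} = 2 \left(Y + L\right) = 2 \left(L + Y\right) = 2 L + 2 Y$)
$\left(\frac{1}{S{\left(53,-20 \right)}}\right)^{2} = \left(\frac{1}{2 \left(-20\right) + 2 \cdot 53}\right)^{2} = \left(\frac{1}{-40 + 106}\right)^{2} = \left(\frac{1}{66}\right)^{2} = \frac{1}{4356}$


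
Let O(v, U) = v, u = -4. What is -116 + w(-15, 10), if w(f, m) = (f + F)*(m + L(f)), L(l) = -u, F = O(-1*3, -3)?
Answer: -368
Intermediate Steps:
F = -3 (F = -1*3 = -3)
L(l) = 4 (L(l) = -1*(-4) = 4)
w(f, m) = (-3 + f)*(4 + m) (w(f, m) = (f - 3)*(m + 4) = (-3 + f)*(4 + m))
-116 + w(-15, 10) = -116 + (-12 - 3*10 + 4*(-15) - 15*10) = -116 + (-12 - 30 - 60 - 150) = -116 - 252 = -368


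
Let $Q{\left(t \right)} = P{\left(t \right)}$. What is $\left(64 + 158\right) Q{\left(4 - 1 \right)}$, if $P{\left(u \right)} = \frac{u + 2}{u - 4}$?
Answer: $-1110$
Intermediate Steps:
$P{\left(u \right)} = \frac{2 + u}{-4 + u}$
$Q{\left(t \right)} = \frac{2 + t}{-4 + t}$
$\left(64 + 158\right) Q{\left(4 - 1 \right)} = \left(64 + 158\right) \frac{2 + \left(4 - 1\right)}{-4 + \left(4 - 1\right)} = 222 \frac{2 + \left(4 - 1\right)}{-4 + \left(4 - 1\right)} = 222 \frac{2 + 3}{-4 + 3} = 222 \frac{1}{-1} \cdot 5 = 222 \left(\left(-1\right) 5\right) = 222 \left(-5\right) = -1110$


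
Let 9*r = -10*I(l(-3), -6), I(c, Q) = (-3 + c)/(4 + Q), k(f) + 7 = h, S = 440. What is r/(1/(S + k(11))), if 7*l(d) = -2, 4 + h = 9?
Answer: -16790/21 ≈ -799.52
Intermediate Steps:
h = 5 (h = -4 + 9 = 5)
l(d) = -2/7 (l(d) = (1/7)*(-2) = -2/7)
k(f) = -2 (k(f) = -7 + 5 = -2)
I(c, Q) = (-3 + c)/(4 + Q)
r = -115/63 (r = (-10*(-3 - 2/7)/(4 - 6))/9 = (-10*(-23)/((-2)*7))/9 = (-(-5)*(-23)/7)/9 = (-10*23/14)/9 = (1/9)*(-115/7) = -115/63 ≈ -1.8254)
r/(1/(S + k(11))) = -115/(63*(1/(440 - 2))) = -115/(63*(1/438)) = -115/(63*1/438) = -115/63*438 = -16790/21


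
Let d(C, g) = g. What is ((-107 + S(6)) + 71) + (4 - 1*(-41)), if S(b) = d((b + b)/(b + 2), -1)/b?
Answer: 53/6 ≈ 8.8333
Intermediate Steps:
S(b) = -1/b
((-107 + S(6)) + 71) + (4 - 1*(-41)) = ((-107 - 1/6) + 71) + (4 - 1*(-41)) = ((-107 - 1*1/6) + 71) + (4 + 41) = ((-107 - 1/6) + 71) + 45 = (-643/6 + 71) + 45 = -217/6 + 45 = 53/6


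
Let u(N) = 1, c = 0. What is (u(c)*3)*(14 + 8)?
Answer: 66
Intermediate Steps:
(u(c)*3)*(14 + 8) = (1*3)*(14 + 8) = 3*22 = 66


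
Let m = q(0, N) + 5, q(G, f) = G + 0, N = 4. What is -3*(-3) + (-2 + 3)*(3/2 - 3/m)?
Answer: 99/10 ≈ 9.9000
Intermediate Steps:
q(G, f) = G
m = 5 (m = 0 + 5 = 5)
-3*(-3) + (-2 + 3)*(3/2 - 3/m) = -3*(-3) + (-2 + 3)*(3/2 - 3/5) = 9 + 1*(3*(½) - 3*⅕) = 9 + 1*(3/2 - ⅗) = 9 + 1*(9/10) = 9 + 9/10 = 99/10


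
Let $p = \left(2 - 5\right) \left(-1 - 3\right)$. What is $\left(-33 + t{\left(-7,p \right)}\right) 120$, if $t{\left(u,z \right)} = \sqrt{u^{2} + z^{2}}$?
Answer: $-3960 + 120 \sqrt{193} \approx -2292.9$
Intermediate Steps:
$p = 12$ ($p = \left(2 - 5\right) \left(-4\right) = \left(-3\right) \left(-4\right) = 12$)
$\left(-33 + t{\left(-7,p \right)}\right) 120 = \left(-33 + \sqrt{\left(-7\right)^{2} + 12^{2}}\right) 120 = \left(-33 + \sqrt{49 + 144}\right) 120 = \left(-33 + \sqrt{193}\right) 120 = -3960 + 120 \sqrt{193}$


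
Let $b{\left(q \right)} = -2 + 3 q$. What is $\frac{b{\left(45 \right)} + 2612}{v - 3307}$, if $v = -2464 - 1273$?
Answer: $- \frac{915}{2348} \approx -0.38969$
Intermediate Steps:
$v = -3737$
$\frac{b{\left(45 \right)} + 2612}{v - 3307} = \frac{\left(-2 + 3 \cdot 45\right) + 2612}{-3737 - 3307} = \frac{\left(-2 + 135\right) + 2612}{-7044} = \left(133 + 2612\right) \left(- \frac{1}{7044}\right) = 2745 \left(- \frac{1}{7044}\right) = - \frac{915}{2348}$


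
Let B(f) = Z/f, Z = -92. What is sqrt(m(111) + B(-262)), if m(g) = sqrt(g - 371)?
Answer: sqrt(6026 + 34322*I*sqrt(65))/131 ≈ 2.8705 + 2.8087*I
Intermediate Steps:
B(f) = -92/f
m(g) = sqrt(-371 + g)
sqrt(m(111) + B(-262)) = sqrt(sqrt(-371 + 111) - 92/(-262)) = sqrt(sqrt(-260) - 92*(-1/262)) = sqrt(2*I*sqrt(65) + 46/131) = sqrt(46/131 + 2*I*sqrt(65))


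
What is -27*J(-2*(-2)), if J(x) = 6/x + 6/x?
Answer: -81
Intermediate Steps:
J(x) = 12/x
-27*J(-2*(-2)) = -324/((-2*(-2))) = -324/4 = -27*3 = -81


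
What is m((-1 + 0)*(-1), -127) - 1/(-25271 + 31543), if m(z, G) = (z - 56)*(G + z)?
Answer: 43464959/6272 ≈ 6930.0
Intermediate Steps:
m(z, G) = (-56 + z)*(G + z)
m((-1 + 0)*(-1), -127) - 1/(-25271 + 31543) = (((-1 + 0)*(-1))² - 56*(-127) - 56*(-1 + 0)*(-1) - 127*(-1 + 0)*(-1)) - 1/(-25271 + 31543) = ((-1*(-1))² + 7112 - (-56)*(-1) - (-127)*(-1)) - 1/6272 = (1² + 7112 - 56*1 - 127*1) - 1*1/6272 = (1 + 7112 - 56 - 127) - 1/6272 = 6930 - 1/6272 = 43464959/6272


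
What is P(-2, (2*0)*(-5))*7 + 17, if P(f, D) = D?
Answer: 17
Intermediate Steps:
P(-2, (2*0)*(-5))*7 + 17 = ((2*0)*(-5))*7 + 17 = (0*(-5))*7 + 17 = 0*7 + 17 = 0 + 17 = 17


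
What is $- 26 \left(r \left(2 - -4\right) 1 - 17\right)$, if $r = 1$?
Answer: $286$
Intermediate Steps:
$- 26 \left(r \left(2 - -4\right) 1 - 17\right) = - 26 \left(1 \left(2 - -4\right) 1 - 17\right) = - 26 \left(1 \left(2 + 4\right) 1 - 17\right) = - 26 \left(1 \cdot 6 \cdot 1 - 17\right) = - 26 \left(6 \cdot 1 - 17\right) = - 26 \left(6 - 17\right) = \left(-26\right) \left(-11\right) = 286$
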